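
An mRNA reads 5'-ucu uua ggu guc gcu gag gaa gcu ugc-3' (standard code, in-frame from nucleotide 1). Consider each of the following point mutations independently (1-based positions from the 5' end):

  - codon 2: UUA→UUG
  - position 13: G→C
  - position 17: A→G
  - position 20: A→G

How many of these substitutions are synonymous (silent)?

Codon 2: UUA (Leu) → UUG (Leu) — synonymous.
Codon 5: GCU (Ala) → CCU (Pro) — missense.
Codon 6: GAG (Glu) → GGG (Gly) — missense.
Codon 7: GAA (Glu) → GGA (Gly) — missense.
Synonymous: 1 of 4.

1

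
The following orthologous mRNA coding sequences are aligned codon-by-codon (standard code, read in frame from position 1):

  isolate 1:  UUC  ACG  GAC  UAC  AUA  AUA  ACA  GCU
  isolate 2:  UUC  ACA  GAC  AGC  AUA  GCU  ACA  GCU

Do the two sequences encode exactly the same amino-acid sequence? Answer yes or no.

Codon 1: UUC Phe / UUC Phe — identical.
Codon 2: ACG Thr / ACA Thr — synonymous.
Codon 3: GAC Asp / GAC Asp — identical.
Codon 4: UAC Tyr / AGC Ser — nonsynonymous.
Codon 5: AUA Ile / AUA Ile — identical.
Codon 6: AUA Ile / GCU Ala — nonsynonymous.
Codon 7: ACA Thr / ACA Thr — identical.
Codon 8: GCU Ala / GCU Ala — identical.
Nonsynonymous differences: 2 → different protein.

no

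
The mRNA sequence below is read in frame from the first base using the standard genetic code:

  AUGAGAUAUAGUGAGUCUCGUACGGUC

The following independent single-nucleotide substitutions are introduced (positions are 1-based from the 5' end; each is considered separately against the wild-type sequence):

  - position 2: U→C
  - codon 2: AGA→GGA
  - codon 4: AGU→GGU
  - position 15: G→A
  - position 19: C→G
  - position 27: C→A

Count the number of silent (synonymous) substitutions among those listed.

2

Codon 1: AUG (Met) → ACG (Thr) — missense.
Codon 2: AGA (Arg) → GGA (Gly) — missense.
Codon 4: AGU (Ser) → GGU (Gly) — missense.
Codon 5: GAG (Glu) → GAA (Glu) — synonymous.
Codon 7: CGU (Arg) → GGU (Gly) — missense.
Codon 9: GUC (Val) → GUA (Val) — synonymous.
Synonymous: 2 of 6.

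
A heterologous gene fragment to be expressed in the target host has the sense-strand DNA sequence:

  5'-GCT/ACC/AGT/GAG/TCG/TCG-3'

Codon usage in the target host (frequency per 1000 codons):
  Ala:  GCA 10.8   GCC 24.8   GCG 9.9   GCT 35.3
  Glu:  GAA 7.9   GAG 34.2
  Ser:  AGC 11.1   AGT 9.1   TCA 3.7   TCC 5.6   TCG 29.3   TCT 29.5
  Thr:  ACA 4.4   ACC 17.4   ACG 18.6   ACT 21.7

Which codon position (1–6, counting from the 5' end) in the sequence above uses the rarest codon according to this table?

Codon 1 GCT (Ala): 35.3 per 1000.
Codon 2 ACC (Thr): 17.4 per 1000.
Codon 3 AGT (Ser): 9.1 per 1000.
Codon 4 GAG (Glu): 34.2 per 1000.
Codon 5 TCG (Ser): 29.3 per 1000.
Codon 6 TCG (Ser): 29.3 per 1000.
Lowest frequency is 9.1 at codon 3.

3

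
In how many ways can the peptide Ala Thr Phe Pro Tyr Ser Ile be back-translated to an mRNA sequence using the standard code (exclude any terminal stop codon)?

4608

Ala: 4 codons.
Thr: 4 codons.
Phe: 2 codons.
Pro: 4 codons.
Tyr: 2 codons.
Ser: 6 codons.
Ile: 3 codons.
4 × 4 × 2 × 4 × 2 × 6 × 3 = 4608.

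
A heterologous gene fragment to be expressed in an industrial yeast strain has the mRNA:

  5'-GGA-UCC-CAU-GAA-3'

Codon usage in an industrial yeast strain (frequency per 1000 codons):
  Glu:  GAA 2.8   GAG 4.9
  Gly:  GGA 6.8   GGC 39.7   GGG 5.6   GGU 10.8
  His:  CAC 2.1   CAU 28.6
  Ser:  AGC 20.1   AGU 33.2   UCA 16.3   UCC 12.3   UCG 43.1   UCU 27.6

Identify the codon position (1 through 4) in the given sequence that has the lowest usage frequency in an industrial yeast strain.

Codon 1 GGA (Gly): 6.8 per 1000.
Codon 2 UCC (Ser): 12.3 per 1000.
Codon 3 CAU (His): 28.6 per 1000.
Codon 4 GAA (Glu): 2.8 per 1000.
Lowest frequency is 2.8 at codon 4.

4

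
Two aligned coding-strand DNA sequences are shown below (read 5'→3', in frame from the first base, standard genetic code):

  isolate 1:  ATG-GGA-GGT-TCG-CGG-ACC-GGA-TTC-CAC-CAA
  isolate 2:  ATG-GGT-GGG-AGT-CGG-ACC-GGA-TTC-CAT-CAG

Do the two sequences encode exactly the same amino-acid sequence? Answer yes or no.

Codon 1: ATG Met / ATG Met — identical.
Codon 2: GGA Gly / GGT Gly — synonymous.
Codon 3: GGT Gly / GGG Gly — synonymous.
Codon 4: TCG Ser / AGT Ser — synonymous.
Codon 5: CGG Arg / CGG Arg — identical.
Codon 6: ACC Thr / ACC Thr — identical.
Codon 7: GGA Gly / GGA Gly — identical.
Codon 8: TTC Phe / TTC Phe — identical.
Codon 9: CAC His / CAT His — synonymous.
Codon 10: CAA Gln / CAG Gln — synonymous.
Nonsynonymous differences: 0 → same protein.

yes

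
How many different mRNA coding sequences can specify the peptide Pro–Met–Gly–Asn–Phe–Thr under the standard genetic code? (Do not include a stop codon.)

Pro: 4 codons.
Met: 1 codon.
Gly: 4 codons.
Asn: 2 codons.
Phe: 2 codons.
Thr: 4 codons.
4 × 1 × 4 × 2 × 2 × 4 = 256.

256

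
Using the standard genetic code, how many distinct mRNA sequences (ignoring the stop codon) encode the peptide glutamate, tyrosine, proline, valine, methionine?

Glu: 2 codons.
Tyr: 2 codons.
Pro: 4 codons.
Val: 4 codons.
Met: 1 codon.
2 × 2 × 4 × 4 × 1 = 64.

64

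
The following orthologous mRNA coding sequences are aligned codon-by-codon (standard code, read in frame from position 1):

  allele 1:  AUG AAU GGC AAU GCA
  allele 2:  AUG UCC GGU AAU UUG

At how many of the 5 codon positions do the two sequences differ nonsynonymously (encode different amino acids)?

Codon 1: AUG Met / AUG Met — identical.
Codon 2: AAU Asn / UCC Ser — nonsynonymous.
Codon 3: GGC Gly / GGU Gly — synonymous.
Codon 4: AAU Asn / AAU Asn — identical.
Codon 5: GCA Ala / UUG Leu — nonsynonymous.
Nonsynonymous differences: 2.

2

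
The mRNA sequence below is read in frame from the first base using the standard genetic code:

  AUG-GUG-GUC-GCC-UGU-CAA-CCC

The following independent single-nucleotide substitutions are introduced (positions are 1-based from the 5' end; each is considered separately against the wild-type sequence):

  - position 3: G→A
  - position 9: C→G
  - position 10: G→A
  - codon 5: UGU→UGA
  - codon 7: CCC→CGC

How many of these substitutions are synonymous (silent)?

Codon 1: AUG (Met) → AUA (Ile) — missense.
Codon 3: GUC (Val) → GUG (Val) — synonymous.
Codon 4: GCC (Ala) → ACC (Thr) — missense.
Codon 5: UGU (Cys) → UGA (Stop) — nonsense.
Codon 7: CCC (Pro) → CGC (Arg) — missense.
Synonymous: 1 of 5.

1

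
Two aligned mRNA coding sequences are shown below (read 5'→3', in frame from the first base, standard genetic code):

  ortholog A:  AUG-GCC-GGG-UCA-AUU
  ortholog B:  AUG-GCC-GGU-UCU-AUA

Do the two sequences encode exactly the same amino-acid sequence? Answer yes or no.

Codon 1: AUG Met / AUG Met — identical.
Codon 2: GCC Ala / GCC Ala — identical.
Codon 3: GGG Gly / GGU Gly — synonymous.
Codon 4: UCA Ser / UCU Ser — synonymous.
Codon 5: AUU Ile / AUA Ile — synonymous.
Nonsynonymous differences: 0 → same protein.

yes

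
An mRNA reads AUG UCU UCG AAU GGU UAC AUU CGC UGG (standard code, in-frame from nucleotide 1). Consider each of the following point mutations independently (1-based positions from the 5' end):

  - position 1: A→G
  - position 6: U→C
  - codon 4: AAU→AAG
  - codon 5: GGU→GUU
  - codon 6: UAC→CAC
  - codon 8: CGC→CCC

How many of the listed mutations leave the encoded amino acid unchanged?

1

Codon 1: AUG (Met) → GUG (Val) — missense.
Codon 2: UCU (Ser) → UCC (Ser) — synonymous.
Codon 4: AAU (Asn) → AAG (Lys) — missense.
Codon 5: GGU (Gly) → GUU (Val) — missense.
Codon 6: UAC (Tyr) → CAC (His) — missense.
Codon 8: CGC (Arg) → CCC (Pro) — missense.
Synonymous: 1 of 6.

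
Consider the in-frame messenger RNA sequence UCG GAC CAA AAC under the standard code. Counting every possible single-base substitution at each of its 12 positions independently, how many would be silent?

6

Codon 1 (UCG, Ser): 3 synonymous substitutions.
Codon 2 (GAC, Asp): 1 synonymous substitution.
Codon 3 (CAA, Gln): 1 synonymous substitution.
Codon 4 (AAC, Asn): 1 synonymous substitution.
Total: 3 + 1 + 1 + 1 = 6.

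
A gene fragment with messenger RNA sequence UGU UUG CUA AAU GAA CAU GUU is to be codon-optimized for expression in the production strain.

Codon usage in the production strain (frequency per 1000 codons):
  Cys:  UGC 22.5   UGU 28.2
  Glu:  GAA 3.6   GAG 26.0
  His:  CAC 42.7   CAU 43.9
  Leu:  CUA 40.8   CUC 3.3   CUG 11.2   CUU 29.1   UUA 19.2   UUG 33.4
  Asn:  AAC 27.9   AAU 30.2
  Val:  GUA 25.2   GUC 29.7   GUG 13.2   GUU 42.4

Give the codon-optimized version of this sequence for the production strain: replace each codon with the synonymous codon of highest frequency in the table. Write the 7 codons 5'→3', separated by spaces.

Codon 1 (Cys): best is UGU at 28.2.
Codon 2 (Leu): best is CUA at 40.8.
Codon 3 (Leu): best is CUA at 40.8.
Codon 4 (Asn): best is AAU at 30.2.
Codon 5 (Glu): best is GAG at 26.0.
Codon 6 (His): best is CAU at 43.9.
Codon 7 (Val): best is GUU at 42.4.

UGU CUA CUA AAU GAG CAU GUU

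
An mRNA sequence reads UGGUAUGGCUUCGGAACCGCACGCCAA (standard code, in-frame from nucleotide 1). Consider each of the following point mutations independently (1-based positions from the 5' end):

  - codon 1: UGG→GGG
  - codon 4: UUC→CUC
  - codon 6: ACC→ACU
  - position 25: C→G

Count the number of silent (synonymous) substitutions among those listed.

Codon 1: UGG (Trp) → GGG (Gly) — missense.
Codon 4: UUC (Phe) → CUC (Leu) — missense.
Codon 6: ACC (Thr) → ACU (Thr) — synonymous.
Codon 9: CAA (Gln) → GAA (Glu) — missense.
Synonymous: 1 of 4.

1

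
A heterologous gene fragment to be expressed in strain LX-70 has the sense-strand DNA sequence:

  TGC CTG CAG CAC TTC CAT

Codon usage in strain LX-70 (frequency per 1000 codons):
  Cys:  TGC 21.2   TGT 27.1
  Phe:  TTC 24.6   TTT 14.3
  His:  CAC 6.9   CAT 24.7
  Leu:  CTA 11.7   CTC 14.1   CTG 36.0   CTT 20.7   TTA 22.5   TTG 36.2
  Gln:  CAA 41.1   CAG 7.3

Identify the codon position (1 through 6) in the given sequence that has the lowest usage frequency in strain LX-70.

4

Codon 1 TGC (Cys): 21.2 per 1000.
Codon 2 CTG (Leu): 36.0 per 1000.
Codon 3 CAG (Gln): 7.3 per 1000.
Codon 4 CAC (His): 6.9 per 1000.
Codon 5 TTC (Phe): 24.6 per 1000.
Codon 6 CAT (His): 24.7 per 1000.
Lowest frequency is 6.9 at codon 4.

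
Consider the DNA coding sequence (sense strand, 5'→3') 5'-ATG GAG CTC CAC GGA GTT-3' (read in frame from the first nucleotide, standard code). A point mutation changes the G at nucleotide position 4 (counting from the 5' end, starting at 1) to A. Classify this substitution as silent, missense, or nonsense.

Position 4 falls in codon 2: GAG → Glu.
After the substitution the codon is AAG → Lys.
Glu ≠ Lys, so this is a missense mutation.

missense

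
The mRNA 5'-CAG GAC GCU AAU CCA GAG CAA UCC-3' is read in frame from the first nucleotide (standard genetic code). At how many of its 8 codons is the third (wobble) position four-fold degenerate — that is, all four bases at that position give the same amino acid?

3

Codon 1 CAG (Gln): third position 2-fold.
Codon 2 GAC (Asp): third position 2-fold.
Codon 3 GCU (Ala): third position 4-fold.
Codon 4 AAU (Asn): third position 2-fold.
Codon 5 CCA (Pro): third position 4-fold.
Codon 6 GAG (Glu): third position 2-fold.
Codon 7 CAA (Gln): third position 2-fold.
Codon 8 UCC (Ser): third position 4-fold.
Four-fold degenerate third positions: 3.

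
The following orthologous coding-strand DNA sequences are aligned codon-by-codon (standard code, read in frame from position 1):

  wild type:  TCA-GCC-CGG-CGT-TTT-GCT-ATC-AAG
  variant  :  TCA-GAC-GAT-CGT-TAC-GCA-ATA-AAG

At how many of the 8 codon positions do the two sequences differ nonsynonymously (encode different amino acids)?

Codon 1: TCA Ser / TCA Ser — identical.
Codon 2: GCC Ala / GAC Asp — nonsynonymous.
Codon 3: CGG Arg / GAT Asp — nonsynonymous.
Codon 4: CGT Arg / CGT Arg — identical.
Codon 5: TTT Phe / TAC Tyr — nonsynonymous.
Codon 6: GCT Ala / GCA Ala — synonymous.
Codon 7: ATC Ile / ATA Ile — synonymous.
Codon 8: AAG Lys / AAG Lys — identical.
Nonsynonymous differences: 3.

3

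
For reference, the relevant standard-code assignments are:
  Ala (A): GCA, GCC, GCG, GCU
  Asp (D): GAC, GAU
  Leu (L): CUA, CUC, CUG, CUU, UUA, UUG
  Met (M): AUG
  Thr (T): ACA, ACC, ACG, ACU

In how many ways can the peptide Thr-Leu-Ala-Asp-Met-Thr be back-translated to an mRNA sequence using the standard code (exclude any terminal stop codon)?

768

Thr: 4 codons.
Leu: 6 codons.
Ala: 4 codons.
Asp: 2 codons.
Met: 1 codon.
Thr: 4 codons.
4 × 6 × 4 × 2 × 1 × 4 = 768.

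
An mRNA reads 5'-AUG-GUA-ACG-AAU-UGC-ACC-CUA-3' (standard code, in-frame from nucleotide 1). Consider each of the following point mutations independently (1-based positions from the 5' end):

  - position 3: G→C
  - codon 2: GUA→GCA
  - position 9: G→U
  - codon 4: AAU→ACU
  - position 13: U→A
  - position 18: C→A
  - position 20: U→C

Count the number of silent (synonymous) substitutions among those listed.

2

Codon 1: AUG (Met) → AUC (Ile) — missense.
Codon 2: GUA (Val) → GCA (Ala) — missense.
Codon 3: ACG (Thr) → ACU (Thr) — synonymous.
Codon 4: AAU (Asn) → ACU (Thr) — missense.
Codon 5: UGC (Cys) → AGC (Ser) — missense.
Codon 6: ACC (Thr) → ACA (Thr) — synonymous.
Codon 7: CUA (Leu) → CCA (Pro) — missense.
Synonymous: 2 of 7.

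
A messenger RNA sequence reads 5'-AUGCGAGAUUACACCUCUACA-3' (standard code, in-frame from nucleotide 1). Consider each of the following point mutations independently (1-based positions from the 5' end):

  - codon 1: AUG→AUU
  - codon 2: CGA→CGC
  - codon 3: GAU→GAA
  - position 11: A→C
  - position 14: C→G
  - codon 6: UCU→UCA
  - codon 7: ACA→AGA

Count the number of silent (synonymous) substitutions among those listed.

Codon 1: AUG (Met) → AUU (Ile) — missense.
Codon 2: CGA (Arg) → CGC (Arg) — synonymous.
Codon 3: GAU (Asp) → GAA (Glu) — missense.
Codon 4: UAC (Tyr) → UCC (Ser) — missense.
Codon 5: ACC (Thr) → AGC (Ser) — missense.
Codon 6: UCU (Ser) → UCA (Ser) — synonymous.
Codon 7: ACA (Thr) → AGA (Arg) — missense.
Synonymous: 2 of 7.

2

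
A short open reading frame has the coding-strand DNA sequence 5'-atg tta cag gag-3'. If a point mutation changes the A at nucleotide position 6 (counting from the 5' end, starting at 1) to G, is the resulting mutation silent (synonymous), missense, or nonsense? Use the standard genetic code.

Position 6 falls in codon 2: TTA → Leu.
After the substitution the codon is TTG → Leu.
Both encode Leu, so the change is synonymous.

silent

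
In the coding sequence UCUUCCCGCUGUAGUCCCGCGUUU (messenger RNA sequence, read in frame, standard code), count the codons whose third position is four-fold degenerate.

Codon 1 UCU (Ser): third position 4-fold.
Codon 2 UCC (Ser): third position 4-fold.
Codon 3 CGC (Arg): third position 4-fold.
Codon 4 UGU (Cys): third position 2-fold.
Codon 5 AGU (Ser): third position 2-fold.
Codon 6 CCC (Pro): third position 4-fold.
Codon 7 GCG (Ala): third position 4-fold.
Codon 8 UUU (Phe): third position 2-fold.
Four-fold degenerate third positions: 5.

5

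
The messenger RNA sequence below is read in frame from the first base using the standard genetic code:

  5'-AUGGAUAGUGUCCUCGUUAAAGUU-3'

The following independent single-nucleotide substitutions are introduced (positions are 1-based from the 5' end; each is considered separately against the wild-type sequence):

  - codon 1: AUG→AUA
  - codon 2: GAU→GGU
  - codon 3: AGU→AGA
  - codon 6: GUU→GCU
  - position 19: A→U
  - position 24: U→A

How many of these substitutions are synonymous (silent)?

1

Codon 1: AUG (Met) → AUA (Ile) — missense.
Codon 2: GAU (Asp) → GGU (Gly) — missense.
Codon 3: AGU (Ser) → AGA (Arg) — missense.
Codon 6: GUU (Val) → GCU (Ala) — missense.
Codon 7: AAA (Lys) → UAA (Stop) — nonsense.
Codon 8: GUU (Val) → GUA (Val) — synonymous.
Synonymous: 1 of 6.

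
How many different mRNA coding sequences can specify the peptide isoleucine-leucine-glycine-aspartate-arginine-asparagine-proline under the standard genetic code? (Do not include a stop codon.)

Ile: 3 codons.
Leu: 6 codons.
Gly: 4 codons.
Asp: 2 codons.
Arg: 6 codons.
Asn: 2 codons.
Pro: 4 codons.
3 × 6 × 4 × 2 × 6 × 2 × 4 = 6912.

6912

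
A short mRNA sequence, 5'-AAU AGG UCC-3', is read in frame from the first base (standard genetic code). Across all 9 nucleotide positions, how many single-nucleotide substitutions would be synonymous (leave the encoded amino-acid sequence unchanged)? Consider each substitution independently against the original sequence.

Codon 1 (AAU, Asn): 1 synonymous substitution.
Codon 2 (AGG, Arg): 2 synonymous substitutions.
Codon 3 (UCC, Ser): 3 synonymous substitutions.
Total: 1 + 2 + 3 = 6.

6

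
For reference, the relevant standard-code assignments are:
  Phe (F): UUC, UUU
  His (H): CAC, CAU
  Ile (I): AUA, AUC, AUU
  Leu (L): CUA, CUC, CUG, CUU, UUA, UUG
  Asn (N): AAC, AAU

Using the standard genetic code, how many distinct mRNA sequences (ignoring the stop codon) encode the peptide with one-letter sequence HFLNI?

144

His: 2 codons.
Phe: 2 codons.
Leu: 6 codons.
Asn: 2 codons.
Ile: 3 codons.
2 × 2 × 6 × 2 × 3 = 144.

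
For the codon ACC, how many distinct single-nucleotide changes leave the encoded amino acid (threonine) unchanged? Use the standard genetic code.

3

Position 1: none → 0 synonymous.
Position 2: none → 0 synonymous.
Position 3: ACU, ACA, ACG → 3 synonymous.
Total: 0 + 0 + 3 = 3.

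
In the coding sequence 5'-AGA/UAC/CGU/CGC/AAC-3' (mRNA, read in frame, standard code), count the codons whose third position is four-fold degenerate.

Codon 1 AGA (Arg): third position 2-fold.
Codon 2 UAC (Tyr): third position 2-fold.
Codon 3 CGU (Arg): third position 4-fold.
Codon 4 CGC (Arg): third position 4-fold.
Codon 5 AAC (Asn): third position 2-fold.
Four-fold degenerate third positions: 2.

2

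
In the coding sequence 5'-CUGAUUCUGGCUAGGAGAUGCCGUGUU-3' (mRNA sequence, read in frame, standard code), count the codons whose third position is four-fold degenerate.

Codon 1 CUG (Leu): third position 4-fold.
Codon 2 AUU (Ile): third position 3-fold.
Codon 3 CUG (Leu): third position 4-fold.
Codon 4 GCU (Ala): third position 4-fold.
Codon 5 AGG (Arg): third position 2-fold.
Codon 6 AGA (Arg): third position 2-fold.
Codon 7 UGC (Cys): third position 2-fold.
Codon 8 CGU (Arg): third position 4-fold.
Codon 9 GUU (Val): third position 4-fold.
Four-fold degenerate third positions: 5.

5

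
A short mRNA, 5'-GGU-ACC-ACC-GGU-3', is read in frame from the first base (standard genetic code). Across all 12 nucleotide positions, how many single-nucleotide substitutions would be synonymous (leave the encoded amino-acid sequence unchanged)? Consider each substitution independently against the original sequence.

12

Codon 1 (GGU, Gly): 3 synonymous substitutions.
Codon 2 (ACC, Thr): 3 synonymous substitutions.
Codon 3 (ACC, Thr): 3 synonymous substitutions.
Codon 4 (GGU, Gly): 3 synonymous substitutions.
Total: 3 + 3 + 3 + 3 = 12.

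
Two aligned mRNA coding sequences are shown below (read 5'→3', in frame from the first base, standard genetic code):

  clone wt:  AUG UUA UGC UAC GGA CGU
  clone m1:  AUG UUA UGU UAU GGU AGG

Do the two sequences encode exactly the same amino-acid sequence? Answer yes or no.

Codon 1: AUG Met / AUG Met — identical.
Codon 2: UUA Leu / UUA Leu — identical.
Codon 3: UGC Cys / UGU Cys — synonymous.
Codon 4: UAC Tyr / UAU Tyr — synonymous.
Codon 5: GGA Gly / GGU Gly — synonymous.
Codon 6: CGU Arg / AGG Arg — synonymous.
Nonsynonymous differences: 0 → same protein.

yes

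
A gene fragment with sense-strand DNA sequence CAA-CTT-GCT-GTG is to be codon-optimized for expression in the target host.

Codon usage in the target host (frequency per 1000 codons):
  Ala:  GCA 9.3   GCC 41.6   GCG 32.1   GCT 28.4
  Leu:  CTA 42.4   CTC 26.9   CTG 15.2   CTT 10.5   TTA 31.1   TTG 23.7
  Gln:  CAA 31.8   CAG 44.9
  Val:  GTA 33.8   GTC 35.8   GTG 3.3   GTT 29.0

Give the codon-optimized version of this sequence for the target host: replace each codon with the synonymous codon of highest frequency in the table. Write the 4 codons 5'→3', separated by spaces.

CAG CTA GCC GTC

Codon 1 (Gln): best is CAG at 44.9.
Codon 2 (Leu): best is CTA at 42.4.
Codon 3 (Ala): best is GCC at 41.6.
Codon 4 (Val): best is GTC at 35.8.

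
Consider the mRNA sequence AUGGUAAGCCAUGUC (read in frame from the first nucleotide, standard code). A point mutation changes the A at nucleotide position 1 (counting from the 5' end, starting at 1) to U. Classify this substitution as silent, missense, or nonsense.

missense

Position 1 falls in codon 1: AUG → Met.
After the substitution the codon is UUG → Leu.
Met ≠ Leu, so this is a missense mutation.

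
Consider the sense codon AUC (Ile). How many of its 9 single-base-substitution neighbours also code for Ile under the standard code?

Position 1: none → 0 synonymous.
Position 2: none → 0 synonymous.
Position 3: AUU, AUA → 2 synonymous.
Total: 0 + 0 + 2 = 2.

2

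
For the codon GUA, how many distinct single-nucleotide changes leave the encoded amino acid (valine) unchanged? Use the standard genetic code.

3

Position 1: none → 0 synonymous.
Position 2: none → 0 synonymous.
Position 3: GUU, GUC, GUG → 3 synonymous.
Total: 0 + 0 + 3 = 3.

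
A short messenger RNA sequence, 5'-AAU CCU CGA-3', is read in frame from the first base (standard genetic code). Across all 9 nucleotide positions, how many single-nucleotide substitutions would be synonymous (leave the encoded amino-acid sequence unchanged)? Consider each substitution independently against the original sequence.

8

Codon 1 (AAU, Asn): 1 synonymous substitution.
Codon 2 (CCU, Pro): 3 synonymous substitutions.
Codon 3 (CGA, Arg): 4 synonymous substitutions.
Total: 1 + 3 + 4 = 8.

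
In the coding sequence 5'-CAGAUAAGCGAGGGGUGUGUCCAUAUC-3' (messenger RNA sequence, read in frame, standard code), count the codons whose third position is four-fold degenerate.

2

Codon 1 CAG (Gln): third position 2-fold.
Codon 2 AUA (Ile): third position 3-fold.
Codon 3 AGC (Ser): third position 2-fold.
Codon 4 GAG (Glu): third position 2-fold.
Codon 5 GGG (Gly): third position 4-fold.
Codon 6 UGU (Cys): third position 2-fold.
Codon 7 GUC (Val): third position 4-fold.
Codon 8 CAU (His): third position 2-fold.
Codon 9 AUC (Ile): third position 3-fold.
Four-fold degenerate third positions: 2.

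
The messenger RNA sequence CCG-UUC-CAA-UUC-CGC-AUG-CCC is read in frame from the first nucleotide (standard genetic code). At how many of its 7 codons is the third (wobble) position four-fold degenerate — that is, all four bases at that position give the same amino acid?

3

Codon 1 CCG (Pro): third position 4-fold.
Codon 2 UUC (Phe): third position 2-fold.
Codon 3 CAA (Gln): third position 2-fold.
Codon 4 UUC (Phe): third position 2-fold.
Codon 5 CGC (Arg): third position 4-fold.
Codon 6 AUG (Met): third position 1-fold.
Codon 7 CCC (Pro): third position 4-fold.
Four-fold degenerate third positions: 3.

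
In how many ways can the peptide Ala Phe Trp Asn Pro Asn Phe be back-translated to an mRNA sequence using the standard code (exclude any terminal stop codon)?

256

Ala: 4 codons.
Phe: 2 codons.
Trp: 1 codon.
Asn: 2 codons.
Pro: 4 codons.
Asn: 2 codons.
Phe: 2 codons.
4 × 2 × 1 × 2 × 4 × 2 × 2 = 256.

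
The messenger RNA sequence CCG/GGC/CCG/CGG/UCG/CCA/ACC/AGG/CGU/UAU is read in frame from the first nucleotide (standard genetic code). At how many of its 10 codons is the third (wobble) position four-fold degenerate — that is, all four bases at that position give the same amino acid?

8

Codon 1 CCG (Pro): third position 4-fold.
Codon 2 GGC (Gly): third position 4-fold.
Codon 3 CCG (Pro): third position 4-fold.
Codon 4 CGG (Arg): third position 4-fold.
Codon 5 UCG (Ser): third position 4-fold.
Codon 6 CCA (Pro): third position 4-fold.
Codon 7 ACC (Thr): third position 4-fold.
Codon 8 AGG (Arg): third position 2-fold.
Codon 9 CGU (Arg): third position 4-fold.
Codon 10 UAU (Tyr): third position 2-fold.
Four-fold degenerate third positions: 8.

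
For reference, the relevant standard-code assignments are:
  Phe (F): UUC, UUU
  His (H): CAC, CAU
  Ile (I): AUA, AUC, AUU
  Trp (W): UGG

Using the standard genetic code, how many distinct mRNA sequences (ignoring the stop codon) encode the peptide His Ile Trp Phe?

His: 2 codons.
Ile: 3 codons.
Trp: 1 codon.
Phe: 2 codons.
2 × 3 × 1 × 2 = 12.

12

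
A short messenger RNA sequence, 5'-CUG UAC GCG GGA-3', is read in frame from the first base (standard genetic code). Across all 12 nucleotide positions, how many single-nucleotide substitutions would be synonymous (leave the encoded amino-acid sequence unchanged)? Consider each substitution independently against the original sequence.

Codon 1 (CUG, Leu): 4 synonymous substitutions.
Codon 2 (UAC, Tyr): 1 synonymous substitution.
Codon 3 (GCG, Ala): 3 synonymous substitutions.
Codon 4 (GGA, Gly): 3 synonymous substitutions.
Total: 4 + 1 + 3 + 3 = 11.

11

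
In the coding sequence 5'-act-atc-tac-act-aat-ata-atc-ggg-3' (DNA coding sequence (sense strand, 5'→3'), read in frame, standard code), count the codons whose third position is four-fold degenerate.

Codon 1 ACT (Thr): third position 4-fold.
Codon 2 ATC (Ile): third position 3-fold.
Codon 3 TAC (Tyr): third position 2-fold.
Codon 4 ACT (Thr): third position 4-fold.
Codon 5 AAT (Asn): third position 2-fold.
Codon 6 ATA (Ile): third position 3-fold.
Codon 7 ATC (Ile): third position 3-fold.
Codon 8 GGG (Gly): third position 4-fold.
Four-fold degenerate third positions: 3.

3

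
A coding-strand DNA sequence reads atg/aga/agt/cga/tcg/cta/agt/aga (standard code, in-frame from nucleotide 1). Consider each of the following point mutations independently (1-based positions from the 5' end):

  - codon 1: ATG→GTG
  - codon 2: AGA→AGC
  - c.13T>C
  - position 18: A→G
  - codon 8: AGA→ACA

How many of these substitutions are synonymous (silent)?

1

Codon 1: ATG (Met) → GTG (Val) — missense.
Codon 2: AGA (Arg) → AGC (Ser) — missense.
Codon 5: TCG (Ser) → CCG (Pro) — missense.
Codon 6: CTA (Leu) → CTG (Leu) — synonymous.
Codon 8: AGA (Arg) → ACA (Thr) — missense.
Synonymous: 1 of 5.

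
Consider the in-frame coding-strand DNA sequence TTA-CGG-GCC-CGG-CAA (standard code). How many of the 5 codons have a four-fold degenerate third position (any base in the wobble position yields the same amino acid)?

Codon 1 TTA (Leu): third position 2-fold.
Codon 2 CGG (Arg): third position 4-fold.
Codon 3 GCC (Ala): third position 4-fold.
Codon 4 CGG (Arg): third position 4-fold.
Codon 5 CAA (Gln): third position 2-fold.
Four-fold degenerate third positions: 3.

3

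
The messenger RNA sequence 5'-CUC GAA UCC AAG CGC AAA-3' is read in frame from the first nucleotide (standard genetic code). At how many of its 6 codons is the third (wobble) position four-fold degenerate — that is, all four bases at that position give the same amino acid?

3

Codon 1 CUC (Leu): third position 4-fold.
Codon 2 GAA (Glu): third position 2-fold.
Codon 3 UCC (Ser): third position 4-fold.
Codon 4 AAG (Lys): third position 2-fold.
Codon 5 CGC (Arg): third position 4-fold.
Codon 6 AAA (Lys): third position 2-fold.
Four-fold degenerate third positions: 3.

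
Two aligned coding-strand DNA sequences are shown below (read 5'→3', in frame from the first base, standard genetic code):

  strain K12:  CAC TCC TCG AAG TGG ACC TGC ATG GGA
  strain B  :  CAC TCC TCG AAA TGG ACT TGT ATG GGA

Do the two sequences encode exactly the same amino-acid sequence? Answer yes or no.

Codon 1: CAC His / CAC His — identical.
Codon 2: TCC Ser / TCC Ser — identical.
Codon 3: TCG Ser / TCG Ser — identical.
Codon 4: AAG Lys / AAA Lys — synonymous.
Codon 5: TGG Trp / TGG Trp — identical.
Codon 6: ACC Thr / ACT Thr — synonymous.
Codon 7: TGC Cys / TGT Cys — synonymous.
Codon 8: ATG Met / ATG Met — identical.
Codon 9: GGA Gly / GGA Gly — identical.
Nonsynonymous differences: 0 → same protein.

yes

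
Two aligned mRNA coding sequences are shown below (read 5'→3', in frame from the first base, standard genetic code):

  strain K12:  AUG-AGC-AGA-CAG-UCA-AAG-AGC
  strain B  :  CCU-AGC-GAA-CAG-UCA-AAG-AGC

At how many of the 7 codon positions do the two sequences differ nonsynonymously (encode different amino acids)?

Codon 1: AUG Met / CCU Pro — nonsynonymous.
Codon 2: AGC Ser / AGC Ser — identical.
Codon 3: AGA Arg / GAA Glu — nonsynonymous.
Codon 4: CAG Gln / CAG Gln — identical.
Codon 5: UCA Ser / UCA Ser — identical.
Codon 6: AAG Lys / AAG Lys — identical.
Codon 7: AGC Ser / AGC Ser — identical.
Nonsynonymous differences: 2.

2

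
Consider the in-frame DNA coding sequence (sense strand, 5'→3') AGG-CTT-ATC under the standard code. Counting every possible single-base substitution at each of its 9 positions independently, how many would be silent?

7

Codon 1 (AGG, Arg): 2 synonymous substitutions.
Codon 2 (CTT, Leu): 3 synonymous substitutions.
Codon 3 (ATC, Ile): 2 synonymous substitutions.
Total: 2 + 3 + 2 = 7.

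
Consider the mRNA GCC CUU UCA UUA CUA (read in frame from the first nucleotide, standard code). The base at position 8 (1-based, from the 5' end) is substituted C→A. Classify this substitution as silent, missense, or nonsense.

nonsense

Position 8 falls in codon 3: UCA → Ser.
After the substitution the codon is UAA → Stop.
The new codon is a stop codon, so this is a nonsense mutation.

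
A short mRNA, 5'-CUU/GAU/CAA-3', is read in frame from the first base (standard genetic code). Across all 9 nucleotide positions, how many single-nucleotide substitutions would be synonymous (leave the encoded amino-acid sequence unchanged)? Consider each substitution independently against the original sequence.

Codon 1 (CUU, Leu): 3 synonymous substitutions.
Codon 2 (GAU, Asp): 1 synonymous substitution.
Codon 3 (CAA, Gln): 1 synonymous substitution.
Total: 3 + 1 + 1 = 5.

5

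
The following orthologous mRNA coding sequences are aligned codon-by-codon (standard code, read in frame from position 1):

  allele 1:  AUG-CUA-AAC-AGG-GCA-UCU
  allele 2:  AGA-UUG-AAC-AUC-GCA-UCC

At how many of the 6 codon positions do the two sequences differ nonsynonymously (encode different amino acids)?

Codon 1: AUG Met / AGA Arg — nonsynonymous.
Codon 2: CUA Leu / UUG Leu — synonymous.
Codon 3: AAC Asn / AAC Asn — identical.
Codon 4: AGG Arg / AUC Ile — nonsynonymous.
Codon 5: GCA Ala / GCA Ala — identical.
Codon 6: UCU Ser / UCC Ser — synonymous.
Nonsynonymous differences: 2.

2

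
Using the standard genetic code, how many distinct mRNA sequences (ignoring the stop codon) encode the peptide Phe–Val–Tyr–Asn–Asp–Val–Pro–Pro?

Phe: 2 codons.
Val: 4 codons.
Tyr: 2 codons.
Asn: 2 codons.
Asp: 2 codons.
Val: 4 codons.
Pro: 4 codons.
Pro: 4 codons.
2 × 4 × 2 × 2 × 2 × 4 × 4 × 4 = 4096.

4096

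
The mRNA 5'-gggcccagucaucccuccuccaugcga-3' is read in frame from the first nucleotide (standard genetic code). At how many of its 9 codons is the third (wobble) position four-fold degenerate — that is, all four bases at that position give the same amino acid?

Codon 1 GGG (Gly): third position 4-fold.
Codon 2 CCC (Pro): third position 4-fold.
Codon 3 AGU (Ser): third position 2-fold.
Codon 4 CAU (His): third position 2-fold.
Codon 5 CCC (Pro): third position 4-fold.
Codon 6 UCC (Ser): third position 4-fold.
Codon 7 UCC (Ser): third position 4-fold.
Codon 8 AUG (Met): third position 1-fold.
Codon 9 CGA (Arg): third position 4-fold.
Four-fold degenerate third positions: 6.

6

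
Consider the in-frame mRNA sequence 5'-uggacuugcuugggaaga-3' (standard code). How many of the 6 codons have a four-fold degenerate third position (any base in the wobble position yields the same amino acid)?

2

Codon 1 UGG (Trp): third position 1-fold.
Codon 2 ACU (Thr): third position 4-fold.
Codon 3 UGC (Cys): third position 2-fold.
Codon 4 UUG (Leu): third position 2-fold.
Codon 5 GGA (Gly): third position 4-fold.
Codon 6 AGA (Arg): third position 2-fold.
Four-fold degenerate third positions: 2.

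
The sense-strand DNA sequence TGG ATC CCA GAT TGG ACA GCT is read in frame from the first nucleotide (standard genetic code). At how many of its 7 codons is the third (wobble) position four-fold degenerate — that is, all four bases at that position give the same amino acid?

3

Codon 1 TGG (Trp): third position 1-fold.
Codon 2 ATC (Ile): third position 3-fold.
Codon 3 CCA (Pro): third position 4-fold.
Codon 4 GAT (Asp): third position 2-fold.
Codon 5 TGG (Trp): third position 1-fold.
Codon 6 ACA (Thr): third position 4-fold.
Codon 7 GCT (Ala): third position 4-fold.
Four-fold degenerate third positions: 3.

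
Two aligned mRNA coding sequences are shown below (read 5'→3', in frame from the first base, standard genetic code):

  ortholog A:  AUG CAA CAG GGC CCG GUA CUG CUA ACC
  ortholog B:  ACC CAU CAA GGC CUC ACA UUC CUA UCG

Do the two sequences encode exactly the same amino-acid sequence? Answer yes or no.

Codon 1: AUG Met / ACC Thr — nonsynonymous.
Codon 2: CAA Gln / CAU His — nonsynonymous.
Codon 3: CAG Gln / CAA Gln — synonymous.
Codon 4: GGC Gly / GGC Gly — identical.
Codon 5: CCG Pro / CUC Leu — nonsynonymous.
Codon 6: GUA Val / ACA Thr — nonsynonymous.
Codon 7: CUG Leu / UUC Phe — nonsynonymous.
Codon 8: CUA Leu / CUA Leu — identical.
Codon 9: ACC Thr / UCG Ser — nonsynonymous.
Nonsynonymous differences: 6 → different protein.

no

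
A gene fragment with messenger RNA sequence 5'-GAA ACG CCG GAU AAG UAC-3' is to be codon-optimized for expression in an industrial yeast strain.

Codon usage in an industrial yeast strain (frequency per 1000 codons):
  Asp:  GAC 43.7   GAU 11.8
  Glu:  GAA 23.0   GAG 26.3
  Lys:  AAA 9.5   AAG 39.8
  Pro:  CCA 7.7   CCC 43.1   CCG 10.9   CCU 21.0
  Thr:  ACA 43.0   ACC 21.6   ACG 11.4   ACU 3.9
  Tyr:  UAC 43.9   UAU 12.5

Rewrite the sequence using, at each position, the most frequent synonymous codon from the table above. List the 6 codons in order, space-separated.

Codon 1 (Glu): best is GAG at 26.3.
Codon 2 (Thr): best is ACA at 43.0.
Codon 3 (Pro): best is CCC at 43.1.
Codon 4 (Asp): best is GAC at 43.7.
Codon 5 (Lys): best is AAG at 39.8.
Codon 6 (Tyr): best is UAC at 43.9.

GAG ACA CCC GAC AAG UAC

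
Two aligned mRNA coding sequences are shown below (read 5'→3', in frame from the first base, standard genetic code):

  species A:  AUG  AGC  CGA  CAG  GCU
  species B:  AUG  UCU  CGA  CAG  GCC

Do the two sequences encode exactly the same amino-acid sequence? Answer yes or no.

yes

Codon 1: AUG Met / AUG Met — identical.
Codon 2: AGC Ser / UCU Ser — synonymous.
Codon 3: CGA Arg / CGA Arg — identical.
Codon 4: CAG Gln / CAG Gln — identical.
Codon 5: GCU Ala / GCC Ala — synonymous.
Nonsynonymous differences: 0 → same protein.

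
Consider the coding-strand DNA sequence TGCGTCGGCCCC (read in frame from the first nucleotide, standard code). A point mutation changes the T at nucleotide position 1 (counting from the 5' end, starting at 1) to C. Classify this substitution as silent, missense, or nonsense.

missense

Position 1 falls in codon 1: TGC → Cys.
After the substitution the codon is CGC → Arg.
Cys ≠ Arg, so this is a missense mutation.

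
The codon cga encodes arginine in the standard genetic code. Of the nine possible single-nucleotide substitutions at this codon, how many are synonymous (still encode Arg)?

4

Position 1: AGA → 1 synonymous.
Position 2: none → 0 synonymous.
Position 3: CGT, CGC, CGG → 3 synonymous.
Total: 1 + 0 + 3 = 4.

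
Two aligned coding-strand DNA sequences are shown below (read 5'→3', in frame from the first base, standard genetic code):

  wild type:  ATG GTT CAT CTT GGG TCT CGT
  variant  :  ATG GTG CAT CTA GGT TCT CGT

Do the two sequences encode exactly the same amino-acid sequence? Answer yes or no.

Codon 1: ATG Met / ATG Met — identical.
Codon 2: GTT Val / GTG Val — synonymous.
Codon 3: CAT His / CAT His — identical.
Codon 4: CTT Leu / CTA Leu — synonymous.
Codon 5: GGG Gly / GGT Gly — synonymous.
Codon 6: TCT Ser / TCT Ser — identical.
Codon 7: CGT Arg / CGT Arg — identical.
Nonsynonymous differences: 0 → same protein.

yes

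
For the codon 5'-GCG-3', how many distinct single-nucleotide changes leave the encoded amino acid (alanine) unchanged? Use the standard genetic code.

Position 1: none → 0 synonymous.
Position 2: none → 0 synonymous.
Position 3: GCU, GCC, GCA → 3 synonymous.
Total: 0 + 0 + 3 = 3.

3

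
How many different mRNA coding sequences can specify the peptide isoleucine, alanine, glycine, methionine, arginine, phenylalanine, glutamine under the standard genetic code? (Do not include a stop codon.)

Ile: 3 codons.
Ala: 4 codons.
Gly: 4 codons.
Met: 1 codon.
Arg: 6 codons.
Phe: 2 codons.
Gln: 2 codons.
3 × 4 × 4 × 1 × 6 × 2 × 2 = 1152.

1152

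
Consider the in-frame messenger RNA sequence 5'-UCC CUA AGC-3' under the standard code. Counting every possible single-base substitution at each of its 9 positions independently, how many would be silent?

8

Codon 1 (UCC, Ser): 3 synonymous substitutions.
Codon 2 (CUA, Leu): 4 synonymous substitutions.
Codon 3 (AGC, Ser): 1 synonymous substitution.
Total: 3 + 4 + 1 = 8.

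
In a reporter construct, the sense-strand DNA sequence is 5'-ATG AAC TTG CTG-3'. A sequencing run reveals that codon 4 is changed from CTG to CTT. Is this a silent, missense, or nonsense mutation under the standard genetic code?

silent

Position 12 falls in codon 4: CTG → Leu.
After the substitution the codon is CTT → Leu.
Both encode Leu, so the change is synonymous.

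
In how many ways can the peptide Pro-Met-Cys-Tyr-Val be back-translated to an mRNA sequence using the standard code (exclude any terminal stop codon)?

Pro: 4 codons.
Met: 1 codon.
Cys: 2 codons.
Tyr: 2 codons.
Val: 4 codons.
4 × 1 × 2 × 2 × 4 = 64.

64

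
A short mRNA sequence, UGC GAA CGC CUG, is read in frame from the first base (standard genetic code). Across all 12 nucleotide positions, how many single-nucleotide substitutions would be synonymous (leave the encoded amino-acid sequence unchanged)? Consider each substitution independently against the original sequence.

9

Codon 1 (UGC, Cys): 1 synonymous substitution.
Codon 2 (GAA, Glu): 1 synonymous substitution.
Codon 3 (CGC, Arg): 3 synonymous substitutions.
Codon 4 (CUG, Leu): 4 synonymous substitutions.
Total: 1 + 1 + 3 + 4 = 9.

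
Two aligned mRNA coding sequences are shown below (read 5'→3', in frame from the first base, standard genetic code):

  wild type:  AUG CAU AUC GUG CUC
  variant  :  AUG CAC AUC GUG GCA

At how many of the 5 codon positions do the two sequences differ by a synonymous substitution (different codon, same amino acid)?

1

Codon 1: AUG Met / AUG Met — identical.
Codon 2: CAU His / CAC His — synonymous.
Codon 3: AUC Ile / AUC Ile — identical.
Codon 4: GUG Val / GUG Val — identical.
Codon 5: CUC Leu / GCA Ala — nonsynonymous.
Synonymous differences: 1.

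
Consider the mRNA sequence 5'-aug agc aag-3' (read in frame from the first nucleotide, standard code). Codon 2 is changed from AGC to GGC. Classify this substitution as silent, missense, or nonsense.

Position 4 falls in codon 2: AGC → Ser.
After the substitution the codon is GGC → Gly.
Ser ≠ Gly, so this is a missense mutation.

missense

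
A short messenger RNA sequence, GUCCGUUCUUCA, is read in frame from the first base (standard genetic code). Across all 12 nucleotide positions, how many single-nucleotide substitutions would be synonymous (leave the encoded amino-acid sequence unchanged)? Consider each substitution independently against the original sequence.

Codon 1 (GUC, Val): 3 synonymous substitutions.
Codon 2 (CGU, Arg): 3 synonymous substitutions.
Codon 3 (UCU, Ser): 3 synonymous substitutions.
Codon 4 (UCA, Ser): 3 synonymous substitutions.
Total: 3 + 3 + 3 + 3 = 12.

12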